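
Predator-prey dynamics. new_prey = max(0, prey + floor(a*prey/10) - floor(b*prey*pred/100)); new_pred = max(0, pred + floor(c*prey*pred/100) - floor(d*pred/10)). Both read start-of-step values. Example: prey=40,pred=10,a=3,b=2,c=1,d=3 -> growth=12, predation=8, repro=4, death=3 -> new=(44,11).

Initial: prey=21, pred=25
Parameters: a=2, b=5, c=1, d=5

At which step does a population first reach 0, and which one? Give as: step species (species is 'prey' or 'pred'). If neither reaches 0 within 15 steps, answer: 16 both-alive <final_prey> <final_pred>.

Answer: 1 prey

Derivation:
Step 1: prey: 21+4-26=0; pred: 25+5-12=18
First extinction: prey at step 1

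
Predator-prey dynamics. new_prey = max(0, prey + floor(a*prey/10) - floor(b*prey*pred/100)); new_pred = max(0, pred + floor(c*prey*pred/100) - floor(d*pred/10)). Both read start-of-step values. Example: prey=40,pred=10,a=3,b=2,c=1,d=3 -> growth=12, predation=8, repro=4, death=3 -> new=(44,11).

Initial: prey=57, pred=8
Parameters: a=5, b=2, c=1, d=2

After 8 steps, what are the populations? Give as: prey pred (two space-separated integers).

Step 1: prey: 57+28-9=76; pred: 8+4-1=11
Step 2: prey: 76+38-16=98; pred: 11+8-2=17
Step 3: prey: 98+49-33=114; pred: 17+16-3=30
Step 4: prey: 114+57-68=103; pred: 30+34-6=58
Step 5: prey: 103+51-119=35; pred: 58+59-11=106
Step 6: prey: 35+17-74=0; pred: 106+37-21=122
Step 7: prey: 0+0-0=0; pred: 122+0-24=98
Step 8: prey: 0+0-0=0; pred: 98+0-19=79

Answer: 0 79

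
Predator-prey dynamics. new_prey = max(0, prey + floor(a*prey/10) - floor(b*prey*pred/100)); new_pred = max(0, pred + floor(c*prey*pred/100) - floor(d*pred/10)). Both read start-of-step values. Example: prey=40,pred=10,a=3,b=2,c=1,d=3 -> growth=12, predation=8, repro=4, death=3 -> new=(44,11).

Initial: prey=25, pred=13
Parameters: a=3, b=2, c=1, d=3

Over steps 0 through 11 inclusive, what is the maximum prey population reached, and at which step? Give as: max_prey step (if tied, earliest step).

Step 1: prey: 25+7-6=26; pred: 13+3-3=13
Step 2: prey: 26+7-6=27; pred: 13+3-3=13
Step 3: prey: 27+8-7=28; pred: 13+3-3=13
Step 4: prey: 28+8-7=29; pred: 13+3-3=13
Step 5: prey: 29+8-7=30; pred: 13+3-3=13
Step 6: prey: 30+9-7=32; pred: 13+3-3=13
Step 7: prey: 32+9-8=33; pred: 13+4-3=14
Step 8: prey: 33+9-9=33; pred: 14+4-4=14
Step 9: prey: 33+9-9=33; pred: 14+4-4=14
Step 10: prey: 33+9-9=33; pred: 14+4-4=14
Step 11: prey: 33+9-9=33; pred: 14+4-4=14
Max prey = 33 at step 7

Answer: 33 7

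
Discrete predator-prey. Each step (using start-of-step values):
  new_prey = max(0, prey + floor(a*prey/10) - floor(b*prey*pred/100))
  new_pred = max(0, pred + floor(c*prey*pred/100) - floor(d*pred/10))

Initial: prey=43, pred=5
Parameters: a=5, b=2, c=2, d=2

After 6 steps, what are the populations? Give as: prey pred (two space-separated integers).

Step 1: prey: 43+21-4=60; pred: 5+4-1=8
Step 2: prey: 60+30-9=81; pred: 8+9-1=16
Step 3: prey: 81+40-25=96; pred: 16+25-3=38
Step 4: prey: 96+48-72=72; pred: 38+72-7=103
Step 5: prey: 72+36-148=0; pred: 103+148-20=231
Step 6: prey: 0+0-0=0; pred: 231+0-46=185

Answer: 0 185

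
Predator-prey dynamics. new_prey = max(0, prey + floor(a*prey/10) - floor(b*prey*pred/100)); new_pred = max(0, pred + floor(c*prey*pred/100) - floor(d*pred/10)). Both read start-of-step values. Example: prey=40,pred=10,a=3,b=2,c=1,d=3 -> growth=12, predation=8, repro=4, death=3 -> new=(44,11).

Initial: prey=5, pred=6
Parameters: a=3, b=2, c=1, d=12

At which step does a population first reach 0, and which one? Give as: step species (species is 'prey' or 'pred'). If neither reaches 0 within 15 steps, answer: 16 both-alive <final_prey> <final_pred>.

Answer: 1 pred

Derivation:
Step 1: prey: 5+1-0=6; pred: 6+0-7=0
First extinction: pred at step 1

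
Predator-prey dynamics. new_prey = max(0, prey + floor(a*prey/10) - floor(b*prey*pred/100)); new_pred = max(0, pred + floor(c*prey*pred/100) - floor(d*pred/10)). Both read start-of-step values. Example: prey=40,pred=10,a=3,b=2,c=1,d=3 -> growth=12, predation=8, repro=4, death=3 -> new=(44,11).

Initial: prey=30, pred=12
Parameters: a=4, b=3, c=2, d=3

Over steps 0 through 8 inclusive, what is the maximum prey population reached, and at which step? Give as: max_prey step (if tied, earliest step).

Answer: 32 1

Derivation:
Step 1: prey: 30+12-10=32; pred: 12+7-3=16
Step 2: prey: 32+12-15=29; pred: 16+10-4=22
Step 3: prey: 29+11-19=21; pred: 22+12-6=28
Step 4: prey: 21+8-17=12; pred: 28+11-8=31
Step 5: prey: 12+4-11=5; pred: 31+7-9=29
Step 6: prey: 5+2-4=3; pred: 29+2-8=23
Step 7: prey: 3+1-2=2; pred: 23+1-6=18
Step 8: prey: 2+0-1=1; pred: 18+0-5=13
Max prey = 32 at step 1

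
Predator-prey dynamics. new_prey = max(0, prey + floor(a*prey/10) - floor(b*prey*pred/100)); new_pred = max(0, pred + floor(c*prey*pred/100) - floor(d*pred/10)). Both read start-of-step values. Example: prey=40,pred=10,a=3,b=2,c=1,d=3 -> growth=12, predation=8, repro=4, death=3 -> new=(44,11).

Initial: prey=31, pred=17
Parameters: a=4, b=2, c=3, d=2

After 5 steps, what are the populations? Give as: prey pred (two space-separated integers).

Step 1: prey: 31+12-10=33; pred: 17+15-3=29
Step 2: prey: 33+13-19=27; pred: 29+28-5=52
Step 3: prey: 27+10-28=9; pred: 52+42-10=84
Step 4: prey: 9+3-15=0; pred: 84+22-16=90
Step 5: prey: 0+0-0=0; pred: 90+0-18=72

Answer: 0 72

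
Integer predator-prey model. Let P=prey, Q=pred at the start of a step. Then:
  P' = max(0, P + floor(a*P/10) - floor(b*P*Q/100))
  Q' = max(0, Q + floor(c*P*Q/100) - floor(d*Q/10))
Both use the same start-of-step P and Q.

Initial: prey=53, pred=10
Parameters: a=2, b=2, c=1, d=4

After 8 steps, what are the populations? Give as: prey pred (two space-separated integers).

Step 1: prey: 53+10-10=53; pred: 10+5-4=11
Step 2: prey: 53+10-11=52; pred: 11+5-4=12
Step 3: prey: 52+10-12=50; pred: 12+6-4=14
Step 4: prey: 50+10-14=46; pred: 14+7-5=16
Step 5: prey: 46+9-14=41; pred: 16+7-6=17
Step 6: prey: 41+8-13=36; pred: 17+6-6=17
Step 7: prey: 36+7-12=31; pred: 17+6-6=17
Step 8: prey: 31+6-10=27; pred: 17+5-6=16

Answer: 27 16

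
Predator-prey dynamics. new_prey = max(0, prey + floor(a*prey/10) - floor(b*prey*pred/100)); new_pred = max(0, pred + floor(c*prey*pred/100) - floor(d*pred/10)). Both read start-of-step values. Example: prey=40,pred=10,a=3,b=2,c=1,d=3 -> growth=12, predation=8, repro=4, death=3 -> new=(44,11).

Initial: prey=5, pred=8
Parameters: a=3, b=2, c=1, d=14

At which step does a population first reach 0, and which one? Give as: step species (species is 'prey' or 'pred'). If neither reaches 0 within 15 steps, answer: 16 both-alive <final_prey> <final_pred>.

Answer: 1 pred

Derivation:
Step 1: prey: 5+1-0=6; pred: 8+0-11=0
First extinction: pred at step 1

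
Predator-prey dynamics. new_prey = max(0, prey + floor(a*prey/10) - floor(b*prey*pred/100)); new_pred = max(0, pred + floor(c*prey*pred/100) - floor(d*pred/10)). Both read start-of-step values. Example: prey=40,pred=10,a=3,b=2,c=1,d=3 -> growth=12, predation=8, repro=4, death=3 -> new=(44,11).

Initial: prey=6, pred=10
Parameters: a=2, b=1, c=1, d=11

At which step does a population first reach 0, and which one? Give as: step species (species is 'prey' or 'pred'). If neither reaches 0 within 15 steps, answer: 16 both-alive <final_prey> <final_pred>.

Answer: 1 pred

Derivation:
Step 1: prey: 6+1-0=7; pred: 10+0-11=0
First extinction: pred at step 1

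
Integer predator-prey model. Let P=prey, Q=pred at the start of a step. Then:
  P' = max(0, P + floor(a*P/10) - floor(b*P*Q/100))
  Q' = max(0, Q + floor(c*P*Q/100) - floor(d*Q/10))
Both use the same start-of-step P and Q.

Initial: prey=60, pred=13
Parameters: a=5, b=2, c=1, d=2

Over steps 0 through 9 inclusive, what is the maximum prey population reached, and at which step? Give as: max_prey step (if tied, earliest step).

Answer: 85 2

Derivation:
Step 1: prey: 60+30-15=75; pred: 13+7-2=18
Step 2: prey: 75+37-27=85; pred: 18+13-3=28
Step 3: prey: 85+42-47=80; pred: 28+23-5=46
Step 4: prey: 80+40-73=47; pred: 46+36-9=73
Step 5: prey: 47+23-68=2; pred: 73+34-14=93
Step 6: prey: 2+1-3=0; pred: 93+1-18=76
Step 7: prey: 0+0-0=0; pred: 76+0-15=61
Step 8: prey: 0+0-0=0; pred: 61+0-12=49
Step 9: prey: 0+0-0=0; pred: 49+0-9=40
Max prey = 85 at step 2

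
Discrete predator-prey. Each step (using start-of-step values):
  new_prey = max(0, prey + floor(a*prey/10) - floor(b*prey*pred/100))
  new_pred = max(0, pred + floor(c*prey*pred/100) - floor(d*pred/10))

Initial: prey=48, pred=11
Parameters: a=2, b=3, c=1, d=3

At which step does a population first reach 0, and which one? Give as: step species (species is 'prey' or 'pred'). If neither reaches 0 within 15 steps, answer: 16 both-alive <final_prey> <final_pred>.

Answer: 16 both-alive 14 3

Derivation:
Step 1: prey: 48+9-15=42; pred: 11+5-3=13
Step 2: prey: 42+8-16=34; pred: 13+5-3=15
Step 3: prey: 34+6-15=25; pred: 15+5-4=16
Step 4: prey: 25+5-12=18; pred: 16+4-4=16
Step 5: prey: 18+3-8=13; pred: 16+2-4=14
Step 6: prey: 13+2-5=10; pred: 14+1-4=11
Step 7: prey: 10+2-3=9; pred: 11+1-3=9
Step 8: prey: 9+1-2=8; pred: 9+0-2=7
Step 9: prey: 8+1-1=8; pred: 7+0-2=5
Step 10: prey: 8+1-1=8; pred: 5+0-1=4
Step 11: prey: 8+1-0=9; pred: 4+0-1=3
Step 12: prey: 9+1-0=10; pred: 3+0-0=3
Step 13: prey: 10+2-0=12; pred: 3+0-0=3
Step 14: prey: 12+2-1=13; pred: 3+0-0=3
Step 15: prey: 13+2-1=14; pred: 3+0-0=3
No extinction within 15 steps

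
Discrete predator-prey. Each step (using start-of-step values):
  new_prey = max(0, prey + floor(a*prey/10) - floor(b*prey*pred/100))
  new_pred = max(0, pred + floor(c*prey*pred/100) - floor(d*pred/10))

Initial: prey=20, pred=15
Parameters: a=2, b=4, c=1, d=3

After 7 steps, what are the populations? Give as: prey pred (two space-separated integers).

Step 1: prey: 20+4-12=12; pred: 15+3-4=14
Step 2: prey: 12+2-6=8; pred: 14+1-4=11
Step 3: prey: 8+1-3=6; pred: 11+0-3=8
Step 4: prey: 6+1-1=6; pred: 8+0-2=6
Step 5: prey: 6+1-1=6; pred: 6+0-1=5
Step 6: prey: 6+1-1=6; pred: 5+0-1=4
Step 7: prey: 6+1-0=7; pred: 4+0-1=3

Answer: 7 3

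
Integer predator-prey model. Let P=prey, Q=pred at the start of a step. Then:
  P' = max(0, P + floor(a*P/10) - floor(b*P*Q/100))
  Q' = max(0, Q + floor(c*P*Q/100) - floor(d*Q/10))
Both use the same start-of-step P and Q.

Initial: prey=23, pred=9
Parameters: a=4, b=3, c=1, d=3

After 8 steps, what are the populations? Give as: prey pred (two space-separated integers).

Step 1: prey: 23+9-6=26; pred: 9+2-2=9
Step 2: prey: 26+10-7=29; pred: 9+2-2=9
Step 3: prey: 29+11-7=33; pred: 9+2-2=9
Step 4: prey: 33+13-8=38; pred: 9+2-2=9
Step 5: prey: 38+15-10=43; pred: 9+3-2=10
Step 6: prey: 43+17-12=48; pred: 10+4-3=11
Step 7: prey: 48+19-15=52; pred: 11+5-3=13
Step 8: prey: 52+20-20=52; pred: 13+6-3=16

Answer: 52 16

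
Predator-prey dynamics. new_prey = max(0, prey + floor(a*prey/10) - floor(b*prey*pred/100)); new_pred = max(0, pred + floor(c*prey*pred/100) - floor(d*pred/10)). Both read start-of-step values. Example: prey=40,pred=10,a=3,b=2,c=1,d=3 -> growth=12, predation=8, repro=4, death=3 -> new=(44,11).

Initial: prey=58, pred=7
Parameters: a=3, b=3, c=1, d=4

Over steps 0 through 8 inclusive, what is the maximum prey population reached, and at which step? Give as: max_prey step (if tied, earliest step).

Answer: 64 2

Derivation:
Step 1: prey: 58+17-12=63; pred: 7+4-2=9
Step 2: prey: 63+18-17=64; pred: 9+5-3=11
Step 3: prey: 64+19-21=62; pred: 11+7-4=14
Step 4: prey: 62+18-26=54; pred: 14+8-5=17
Step 5: prey: 54+16-27=43; pred: 17+9-6=20
Step 6: prey: 43+12-25=30; pred: 20+8-8=20
Step 7: prey: 30+9-18=21; pred: 20+6-8=18
Step 8: prey: 21+6-11=16; pred: 18+3-7=14
Max prey = 64 at step 2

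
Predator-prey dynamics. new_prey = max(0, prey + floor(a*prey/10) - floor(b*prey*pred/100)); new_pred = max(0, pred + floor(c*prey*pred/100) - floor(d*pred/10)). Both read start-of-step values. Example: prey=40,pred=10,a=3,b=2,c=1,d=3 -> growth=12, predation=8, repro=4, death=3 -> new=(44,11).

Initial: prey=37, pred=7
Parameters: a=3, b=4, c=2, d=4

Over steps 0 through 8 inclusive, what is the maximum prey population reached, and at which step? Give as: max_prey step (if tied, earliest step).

Answer: 38 1

Derivation:
Step 1: prey: 37+11-10=38; pred: 7+5-2=10
Step 2: prey: 38+11-15=34; pred: 10+7-4=13
Step 3: prey: 34+10-17=27; pred: 13+8-5=16
Step 4: prey: 27+8-17=18; pred: 16+8-6=18
Step 5: prey: 18+5-12=11; pred: 18+6-7=17
Step 6: prey: 11+3-7=7; pred: 17+3-6=14
Step 7: prey: 7+2-3=6; pred: 14+1-5=10
Step 8: prey: 6+1-2=5; pred: 10+1-4=7
Max prey = 38 at step 1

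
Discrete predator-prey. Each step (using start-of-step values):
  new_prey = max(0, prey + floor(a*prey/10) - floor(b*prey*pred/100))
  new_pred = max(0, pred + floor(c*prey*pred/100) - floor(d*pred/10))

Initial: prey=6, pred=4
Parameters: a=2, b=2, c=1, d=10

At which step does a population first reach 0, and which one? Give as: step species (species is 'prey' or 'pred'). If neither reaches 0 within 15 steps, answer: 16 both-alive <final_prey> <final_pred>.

Step 1: prey: 6+1-0=7; pred: 4+0-4=0
First extinction: pred at step 1

Answer: 1 pred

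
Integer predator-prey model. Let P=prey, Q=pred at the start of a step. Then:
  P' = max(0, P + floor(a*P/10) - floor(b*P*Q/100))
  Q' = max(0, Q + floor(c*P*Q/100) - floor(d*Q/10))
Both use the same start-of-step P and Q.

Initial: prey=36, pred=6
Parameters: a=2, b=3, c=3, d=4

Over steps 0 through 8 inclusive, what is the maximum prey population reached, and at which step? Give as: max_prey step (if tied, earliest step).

Step 1: prey: 36+7-6=37; pred: 6+6-2=10
Step 2: prey: 37+7-11=33; pred: 10+11-4=17
Step 3: prey: 33+6-16=23; pred: 17+16-6=27
Step 4: prey: 23+4-18=9; pred: 27+18-10=35
Step 5: prey: 9+1-9=1; pred: 35+9-14=30
Step 6: prey: 1+0-0=1; pred: 30+0-12=18
Step 7: prey: 1+0-0=1; pred: 18+0-7=11
Step 8: prey: 1+0-0=1; pred: 11+0-4=7
Max prey = 37 at step 1

Answer: 37 1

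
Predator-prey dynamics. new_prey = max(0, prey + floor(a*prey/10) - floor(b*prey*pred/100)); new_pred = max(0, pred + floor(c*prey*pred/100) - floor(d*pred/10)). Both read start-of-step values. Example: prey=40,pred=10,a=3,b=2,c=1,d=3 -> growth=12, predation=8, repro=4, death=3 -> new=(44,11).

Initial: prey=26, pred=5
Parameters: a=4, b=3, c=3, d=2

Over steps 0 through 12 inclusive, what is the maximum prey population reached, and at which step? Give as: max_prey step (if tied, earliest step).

Answer: 42 3

Derivation:
Step 1: prey: 26+10-3=33; pred: 5+3-1=7
Step 2: prey: 33+13-6=40; pred: 7+6-1=12
Step 3: prey: 40+16-14=42; pred: 12+14-2=24
Step 4: prey: 42+16-30=28; pred: 24+30-4=50
Step 5: prey: 28+11-42=0; pred: 50+42-10=82
Step 6: prey: 0+0-0=0; pred: 82+0-16=66
Step 7: prey: 0+0-0=0; pred: 66+0-13=53
Step 8: prey: 0+0-0=0; pred: 53+0-10=43
Step 9: prey: 0+0-0=0; pred: 43+0-8=35
Step 10: prey: 0+0-0=0; pred: 35+0-7=28
Step 11: prey: 0+0-0=0; pred: 28+0-5=23
Step 12: prey: 0+0-0=0; pred: 23+0-4=19
Max prey = 42 at step 3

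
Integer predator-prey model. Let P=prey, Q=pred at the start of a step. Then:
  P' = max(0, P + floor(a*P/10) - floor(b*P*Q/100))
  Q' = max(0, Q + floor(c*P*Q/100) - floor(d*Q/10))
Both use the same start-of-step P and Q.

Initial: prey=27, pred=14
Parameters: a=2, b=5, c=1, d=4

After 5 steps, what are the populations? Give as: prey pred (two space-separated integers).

Step 1: prey: 27+5-18=14; pred: 14+3-5=12
Step 2: prey: 14+2-8=8; pred: 12+1-4=9
Step 3: prey: 8+1-3=6; pred: 9+0-3=6
Step 4: prey: 6+1-1=6; pred: 6+0-2=4
Step 5: prey: 6+1-1=6; pred: 4+0-1=3

Answer: 6 3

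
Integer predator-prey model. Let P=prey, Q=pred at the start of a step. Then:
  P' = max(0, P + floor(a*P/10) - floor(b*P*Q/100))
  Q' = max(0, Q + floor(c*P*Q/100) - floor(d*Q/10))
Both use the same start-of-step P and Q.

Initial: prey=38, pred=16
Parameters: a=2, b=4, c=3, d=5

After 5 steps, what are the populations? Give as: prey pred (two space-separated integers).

Step 1: prey: 38+7-24=21; pred: 16+18-8=26
Step 2: prey: 21+4-21=4; pred: 26+16-13=29
Step 3: prey: 4+0-4=0; pred: 29+3-14=18
Step 4: prey: 0+0-0=0; pred: 18+0-9=9
Step 5: prey: 0+0-0=0; pred: 9+0-4=5

Answer: 0 5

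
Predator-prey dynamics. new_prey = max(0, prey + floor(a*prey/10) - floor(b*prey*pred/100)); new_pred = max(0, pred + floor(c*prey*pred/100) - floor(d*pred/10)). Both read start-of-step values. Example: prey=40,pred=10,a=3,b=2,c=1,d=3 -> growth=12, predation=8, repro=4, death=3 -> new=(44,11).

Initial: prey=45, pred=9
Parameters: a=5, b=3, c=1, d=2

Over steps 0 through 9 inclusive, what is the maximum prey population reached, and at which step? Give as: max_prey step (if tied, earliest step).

Answer: 64 3

Derivation:
Step 1: prey: 45+22-12=55; pred: 9+4-1=12
Step 2: prey: 55+27-19=63; pred: 12+6-2=16
Step 3: prey: 63+31-30=64; pred: 16+10-3=23
Step 4: prey: 64+32-44=52; pred: 23+14-4=33
Step 5: prey: 52+26-51=27; pred: 33+17-6=44
Step 6: prey: 27+13-35=5; pred: 44+11-8=47
Step 7: prey: 5+2-7=0; pred: 47+2-9=40
Step 8: prey: 0+0-0=0; pred: 40+0-8=32
Step 9: prey: 0+0-0=0; pred: 32+0-6=26
Max prey = 64 at step 3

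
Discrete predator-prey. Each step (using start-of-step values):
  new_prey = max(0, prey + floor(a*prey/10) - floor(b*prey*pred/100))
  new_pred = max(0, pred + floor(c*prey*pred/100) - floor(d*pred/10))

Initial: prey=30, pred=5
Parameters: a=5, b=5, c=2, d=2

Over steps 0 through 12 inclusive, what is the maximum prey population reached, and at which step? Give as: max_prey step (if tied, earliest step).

Answer: 44 2

Derivation:
Step 1: prey: 30+15-7=38; pred: 5+3-1=7
Step 2: prey: 38+19-13=44; pred: 7+5-1=11
Step 3: prey: 44+22-24=42; pred: 11+9-2=18
Step 4: prey: 42+21-37=26; pred: 18+15-3=30
Step 5: prey: 26+13-39=0; pred: 30+15-6=39
Step 6: prey: 0+0-0=0; pred: 39+0-7=32
Step 7: prey: 0+0-0=0; pred: 32+0-6=26
Step 8: prey: 0+0-0=0; pred: 26+0-5=21
Step 9: prey: 0+0-0=0; pred: 21+0-4=17
Step 10: prey: 0+0-0=0; pred: 17+0-3=14
Step 11: prey: 0+0-0=0; pred: 14+0-2=12
Step 12: prey: 0+0-0=0; pred: 12+0-2=10
Max prey = 44 at step 2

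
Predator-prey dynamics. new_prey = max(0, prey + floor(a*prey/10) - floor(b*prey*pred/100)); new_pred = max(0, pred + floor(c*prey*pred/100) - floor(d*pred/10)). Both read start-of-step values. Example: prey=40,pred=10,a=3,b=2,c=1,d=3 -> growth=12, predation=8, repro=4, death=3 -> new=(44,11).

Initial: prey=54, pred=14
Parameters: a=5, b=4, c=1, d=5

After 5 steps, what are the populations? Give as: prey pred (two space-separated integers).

Answer: 47 11

Derivation:
Step 1: prey: 54+27-30=51; pred: 14+7-7=14
Step 2: prey: 51+25-28=48; pred: 14+7-7=14
Step 3: prey: 48+24-26=46; pred: 14+6-7=13
Step 4: prey: 46+23-23=46; pred: 13+5-6=12
Step 5: prey: 46+23-22=47; pred: 12+5-6=11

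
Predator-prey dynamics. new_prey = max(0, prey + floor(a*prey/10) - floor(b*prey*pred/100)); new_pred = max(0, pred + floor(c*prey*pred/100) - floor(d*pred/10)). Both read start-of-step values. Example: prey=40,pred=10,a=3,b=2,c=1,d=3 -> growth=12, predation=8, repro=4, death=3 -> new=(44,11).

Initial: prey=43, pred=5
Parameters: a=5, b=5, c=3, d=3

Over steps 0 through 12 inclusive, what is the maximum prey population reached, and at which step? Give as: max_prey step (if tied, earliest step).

Answer: 54 1

Derivation:
Step 1: prey: 43+21-10=54; pred: 5+6-1=10
Step 2: prey: 54+27-27=54; pred: 10+16-3=23
Step 3: prey: 54+27-62=19; pred: 23+37-6=54
Step 4: prey: 19+9-51=0; pred: 54+30-16=68
Step 5: prey: 0+0-0=0; pred: 68+0-20=48
Step 6: prey: 0+0-0=0; pred: 48+0-14=34
Step 7: prey: 0+0-0=0; pred: 34+0-10=24
Step 8: prey: 0+0-0=0; pred: 24+0-7=17
Step 9: prey: 0+0-0=0; pred: 17+0-5=12
Step 10: prey: 0+0-0=0; pred: 12+0-3=9
Step 11: prey: 0+0-0=0; pred: 9+0-2=7
Step 12: prey: 0+0-0=0; pred: 7+0-2=5
Max prey = 54 at step 1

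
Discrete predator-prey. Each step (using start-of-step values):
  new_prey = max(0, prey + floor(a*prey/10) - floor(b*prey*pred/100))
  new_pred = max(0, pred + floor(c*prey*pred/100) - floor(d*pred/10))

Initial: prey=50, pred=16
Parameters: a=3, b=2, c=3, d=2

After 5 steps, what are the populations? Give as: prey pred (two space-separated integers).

Answer: 0 88

Derivation:
Step 1: prey: 50+15-16=49; pred: 16+24-3=37
Step 2: prey: 49+14-36=27; pred: 37+54-7=84
Step 3: prey: 27+8-45=0; pred: 84+68-16=136
Step 4: prey: 0+0-0=0; pred: 136+0-27=109
Step 5: prey: 0+0-0=0; pred: 109+0-21=88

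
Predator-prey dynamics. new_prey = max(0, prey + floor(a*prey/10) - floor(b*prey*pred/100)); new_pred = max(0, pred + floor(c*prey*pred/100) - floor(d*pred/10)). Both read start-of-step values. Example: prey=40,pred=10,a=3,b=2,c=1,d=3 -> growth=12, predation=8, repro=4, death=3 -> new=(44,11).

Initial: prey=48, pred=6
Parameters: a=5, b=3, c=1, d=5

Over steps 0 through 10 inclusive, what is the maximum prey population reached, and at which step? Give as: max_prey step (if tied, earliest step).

Step 1: prey: 48+24-8=64; pred: 6+2-3=5
Step 2: prey: 64+32-9=87; pred: 5+3-2=6
Step 3: prey: 87+43-15=115; pred: 6+5-3=8
Step 4: prey: 115+57-27=145; pred: 8+9-4=13
Step 5: prey: 145+72-56=161; pred: 13+18-6=25
Step 6: prey: 161+80-120=121; pred: 25+40-12=53
Step 7: prey: 121+60-192=0; pred: 53+64-26=91
Step 8: prey: 0+0-0=0; pred: 91+0-45=46
Step 9: prey: 0+0-0=0; pred: 46+0-23=23
Step 10: prey: 0+0-0=0; pred: 23+0-11=12
Max prey = 161 at step 5

Answer: 161 5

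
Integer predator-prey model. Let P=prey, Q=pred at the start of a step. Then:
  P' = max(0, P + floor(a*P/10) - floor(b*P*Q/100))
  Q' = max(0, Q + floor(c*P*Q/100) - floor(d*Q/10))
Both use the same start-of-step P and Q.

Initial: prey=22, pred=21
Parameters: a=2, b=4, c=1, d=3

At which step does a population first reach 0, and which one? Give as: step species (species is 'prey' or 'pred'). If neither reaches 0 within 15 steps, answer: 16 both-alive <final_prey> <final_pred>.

Answer: 16 both-alive 2 3

Derivation:
Step 1: prey: 22+4-18=8; pred: 21+4-6=19
Step 2: prey: 8+1-6=3; pred: 19+1-5=15
Step 3: prey: 3+0-1=2; pred: 15+0-4=11
Step 4: prey: 2+0-0=2; pred: 11+0-3=8
Step 5: prey: 2+0-0=2; pred: 8+0-2=6
Step 6: prey: 2+0-0=2; pred: 6+0-1=5
Step 7: prey: 2+0-0=2; pred: 5+0-1=4
Step 8: prey: 2+0-0=2; pred: 4+0-1=3
Step 9: prey: 2+0-0=2; pred: 3+0-0=3
Steps 10-15: state stable at prey=2, pred=3 (no change)
No extinction within 15 steps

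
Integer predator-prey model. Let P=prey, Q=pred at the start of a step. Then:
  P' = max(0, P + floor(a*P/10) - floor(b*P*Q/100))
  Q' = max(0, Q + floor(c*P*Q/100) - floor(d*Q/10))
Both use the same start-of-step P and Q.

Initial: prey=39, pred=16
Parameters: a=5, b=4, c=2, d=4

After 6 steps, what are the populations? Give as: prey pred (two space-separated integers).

Answer: 2 9

Derivation:
Step 1: prey: 39+19-24=34; pred: 16+12-6=22
Step 2: prey: 34+17-29=22; pred: 22+14-8=28
Step 3: prey: 22+11-24=9; pred: 28+12-11=29
Step 4: prey: 9+4-10=3; pred: 29+5-11=23
Step 5: prey: 3+1-2=2; pred: 23+1-9=15
Step 6: prey: 2+1-1=2; pred: 15+0-6=9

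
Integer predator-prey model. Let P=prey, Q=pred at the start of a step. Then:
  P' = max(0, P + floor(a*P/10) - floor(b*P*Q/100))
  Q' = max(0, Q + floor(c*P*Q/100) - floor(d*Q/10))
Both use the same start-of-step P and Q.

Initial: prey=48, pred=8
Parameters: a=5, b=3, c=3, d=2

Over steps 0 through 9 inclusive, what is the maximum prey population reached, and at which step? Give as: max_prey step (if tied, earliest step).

Answer: 61 1

Derivation:
Step 1: prey: 48+24-11=61; pred: 8+11-1=18
Step 2: prey: 61+30-32=59; pred: 18+32-3=47
Step 3: prey: 59+29-83=5; pred: 47+83-9=121
Step 4: prey: 5+2-18=0; pred: 121+18-24=115
Step 5: prey: 0+0-0=0; pred: 115+0-23=92
Step 6: prey: 0+0-0=0; pred: 92+0-18=74
Step 7: prey: 0+0-0=0; pred: 74+0-14=60
Step 8: prey: 0+0-0=0; pred: 60+0-12=48
Step 9: prey: 0+0-0=0; pred: 48+0-9=39
Max prey = 61 at step 1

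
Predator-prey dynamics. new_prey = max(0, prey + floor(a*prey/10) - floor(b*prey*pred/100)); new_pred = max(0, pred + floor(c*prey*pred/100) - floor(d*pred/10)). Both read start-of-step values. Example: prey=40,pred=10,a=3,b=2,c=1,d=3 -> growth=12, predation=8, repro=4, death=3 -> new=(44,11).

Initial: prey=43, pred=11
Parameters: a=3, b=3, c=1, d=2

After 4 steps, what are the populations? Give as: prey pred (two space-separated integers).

Answer: 23 21

Derivation:
Step 1: prey: 43+12-14=41; pred: 11+4-2=13
Step 2: prey: 41+12-15=38; pred: 13+5-2=16
Step 3: prey: 38+11-18=31; pred: 16+6-3=19
Step 4: prey: 31+9-17=23; pred: 19+5-3=21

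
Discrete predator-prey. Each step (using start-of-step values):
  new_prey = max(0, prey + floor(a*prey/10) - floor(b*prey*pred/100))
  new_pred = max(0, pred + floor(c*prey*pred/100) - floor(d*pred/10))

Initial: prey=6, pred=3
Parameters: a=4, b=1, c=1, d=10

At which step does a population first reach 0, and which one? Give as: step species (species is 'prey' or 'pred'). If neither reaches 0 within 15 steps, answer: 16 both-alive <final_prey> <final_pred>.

Step 1: prey: 6+2-0=8; pred: 3+0-3=0
First extinction: pred at step 1

Answer: 1 pred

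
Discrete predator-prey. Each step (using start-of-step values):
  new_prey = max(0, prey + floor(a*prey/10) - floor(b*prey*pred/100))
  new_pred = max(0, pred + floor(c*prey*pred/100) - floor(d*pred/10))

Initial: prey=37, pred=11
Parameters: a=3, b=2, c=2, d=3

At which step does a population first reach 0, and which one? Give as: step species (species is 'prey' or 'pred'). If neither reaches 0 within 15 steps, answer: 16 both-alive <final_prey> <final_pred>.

Answer: 16 both-alive 1 3

Derivation:
Step 1: prey: 37+11-8=40; pred: 11+8-3=16
Step 2: prey: 40+12-12=40; pred: 16+12-4=24
Step 3: prey: 40+12-19=33; pred: 24+19-7=36
Step 4: prey: 33+9-23=19; pred: 36+23-10=49
Step 5: prey: 19+5-18=6; pred: 49+18-14=53
Step 6: prey: 6+1-6=1; pred: 53+6-15=44
Step 7: prey: 1+0-0=1; pred: 44+0-13=31
Step 8: prey: 1+0-0=1; pred: 31+0-9=22
Step 9: prey: 1+0-0=1; pred: 22+0-6=16
Step 10: prey: 1+0-0=1; pred: 16+0-4=12
Step 11: prey: 1+0-0=1; pred: 12+0-3=9
Step 12: prey: 1+0-0=1; pred: 9+0-2=7
Step 13: prey: 1+0-0=1; pred: 7+0-2=5
Step 14: prey: 1+0-0=1; pred: 5+0-1=4
Step 15: prey: 1+0-0=1; pred: 4+0-1=3
No extinction within 15 steps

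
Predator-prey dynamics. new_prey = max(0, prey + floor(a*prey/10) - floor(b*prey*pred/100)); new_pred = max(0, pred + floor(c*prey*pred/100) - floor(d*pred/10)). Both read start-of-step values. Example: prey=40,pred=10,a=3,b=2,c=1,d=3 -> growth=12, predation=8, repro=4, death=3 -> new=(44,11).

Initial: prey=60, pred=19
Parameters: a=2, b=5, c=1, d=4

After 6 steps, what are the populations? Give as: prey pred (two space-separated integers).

Answer: 1 3

Derivation:
Step 1: prey: 60+12-57=15; pred: 19+11-7=23
Step 2: prey: 15+3-17=1; pred: 23+3-9=17
Step 3: prey: 1+0-0=1; pred: 17+0-6=11
Step 4: prey: 1+0-0=1; pred: 11+0-4=7
Step 5: prey: 1+0-0=1; pred: 7+0-2=5
Step 6: prey: 1+0-0=1; pred: 5+0-2=3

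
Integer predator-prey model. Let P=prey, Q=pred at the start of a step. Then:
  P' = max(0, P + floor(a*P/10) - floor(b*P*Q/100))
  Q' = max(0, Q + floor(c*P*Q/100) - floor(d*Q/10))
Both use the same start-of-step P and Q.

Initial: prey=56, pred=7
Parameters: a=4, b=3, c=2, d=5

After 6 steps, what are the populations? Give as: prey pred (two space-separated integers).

Answer: 0 25

Derivation:
Step 1: prey: 56+22-11=67; pred: 7+7-3=11
Step 2: prey: 67+26-22=71; pred: 11+14-5=20
Step 3: prey: 71+28-42=57; pred: 20+28-10=38
Step 4: prey: 57+22-64=15; pred: 38+43-19=62
Step 5: prey: 15+6-27=0; pred: 62+18-31=49
Step 6: prey: 0+0-0=0; pred: 49+0-24=25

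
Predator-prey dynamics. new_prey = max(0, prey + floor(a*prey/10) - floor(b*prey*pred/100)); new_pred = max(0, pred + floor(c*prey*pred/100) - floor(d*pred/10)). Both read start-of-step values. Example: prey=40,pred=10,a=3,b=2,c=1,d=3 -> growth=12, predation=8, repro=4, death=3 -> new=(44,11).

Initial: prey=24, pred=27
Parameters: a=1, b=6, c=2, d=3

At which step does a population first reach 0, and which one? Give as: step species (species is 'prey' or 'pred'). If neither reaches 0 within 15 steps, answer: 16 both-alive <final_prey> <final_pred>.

Step 1: prey: 24+2-38=0; pred: 27+12-8=31
First extinction: prey at step 1

Answer: 1 prey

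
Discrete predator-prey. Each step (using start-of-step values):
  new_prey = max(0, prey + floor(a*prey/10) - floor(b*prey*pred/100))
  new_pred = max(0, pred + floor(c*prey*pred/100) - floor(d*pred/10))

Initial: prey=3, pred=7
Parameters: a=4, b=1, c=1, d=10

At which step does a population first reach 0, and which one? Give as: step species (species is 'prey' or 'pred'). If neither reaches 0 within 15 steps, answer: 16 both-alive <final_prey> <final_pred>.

Step 1: prey: 3+1-0=4; pred: 7+0-7=0
First extinction: pred at step 1

Answer: 1 pred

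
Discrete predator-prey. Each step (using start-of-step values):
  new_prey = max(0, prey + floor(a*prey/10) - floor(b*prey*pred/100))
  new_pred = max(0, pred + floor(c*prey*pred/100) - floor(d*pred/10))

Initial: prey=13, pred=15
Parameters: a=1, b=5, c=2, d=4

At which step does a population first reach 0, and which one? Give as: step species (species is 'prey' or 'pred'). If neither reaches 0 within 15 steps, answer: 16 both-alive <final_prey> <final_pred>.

Answer: 16 both-alive 2 2

Derivation:
Step 1: prey: 13+1-9=5; pred: 15+3-6=12
Step 2: prey: 5+0-3=2; pred: 12+1-4=9
Step 3: prey: 2+0-0=2; pred: 9+0-3=6
Step 4: prey: 2+0-0=2; pred: 6+0-2=4
Step 5: prey: 2+0-0=2; pred: 4+0-1=3
Step 6: prey: 2+0-0=2; pred: 3+0-1=2
Step 7: prey: 2+0-0=2; pred: 2+0-0=2
Steps 8-15: state stable at prey=2, pred=2 (no change)
No extinction within 15 steps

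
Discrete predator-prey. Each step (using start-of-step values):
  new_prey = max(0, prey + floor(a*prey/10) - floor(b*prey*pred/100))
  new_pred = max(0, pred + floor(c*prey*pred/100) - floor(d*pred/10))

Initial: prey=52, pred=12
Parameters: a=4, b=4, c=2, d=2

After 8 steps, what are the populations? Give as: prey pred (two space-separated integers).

Answer: 0 18

Derivation:
Step 1: prey: 52+20-24=48; pred: 12+12-2=22
Step 2: prey: 48+19-42=25; pred: 22+21-4=39
Step 3: prey: 25+10-39=0; pred: 39+19-7=51
Step 4: prey: 0+0-0=0; pred: 51+0-10=41
Step 5: prey: 0+0-0=0; pred: 41+0-8=33
Step 6: prey: 0+0-0=0; pred: 33+0-6=27
Step 7: prey: 0+0-0=0; pred: 27+0-5=22
Step 8: prey: 0+0-0=0; pred: 22+0-4=18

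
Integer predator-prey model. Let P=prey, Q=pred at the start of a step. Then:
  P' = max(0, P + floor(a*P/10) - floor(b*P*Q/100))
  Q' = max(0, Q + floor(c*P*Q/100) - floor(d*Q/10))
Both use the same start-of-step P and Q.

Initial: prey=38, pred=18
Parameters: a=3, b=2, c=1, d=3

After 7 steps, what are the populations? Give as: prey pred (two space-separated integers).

Answer: 22 15

Derivation:
Step 1: prey: 38+11-13=36; pred: 18+6-5=19
Step 2: prey: 36+10-13=33; pred: 19+6-5=20
Step 3: prey: 33+9-13=29; pred: 20+6-6=20
Step 4: prey: 29+8-11=26; pred: 20+5-6=19
Step 5: prey: 26+7-9=24; pred: 19+4-5=18
Step 6: prey: 24+7-8=23; pred: 18+4-5=17
Step 7: prey: 23+6-7=22; pred: 17+3-5=15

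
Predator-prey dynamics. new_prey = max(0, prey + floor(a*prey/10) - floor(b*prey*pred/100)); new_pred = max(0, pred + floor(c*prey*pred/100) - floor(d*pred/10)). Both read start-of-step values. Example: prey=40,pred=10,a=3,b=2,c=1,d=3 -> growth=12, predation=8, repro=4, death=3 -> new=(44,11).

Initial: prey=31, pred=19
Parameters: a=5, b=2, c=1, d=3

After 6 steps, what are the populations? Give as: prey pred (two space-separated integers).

Answer: 44 33

Derivation:
Step 1: prey: 31+15-11=35; pred: 19+5-5=19
Step 2: prey: 35+17-13=39; pred: 19+6-5=20
Step 3: prey: 39+19-15=43; pred: 20+7-6=21
Step 4: prey: 43+21-18=46; pred: 21+9-6=24
Step 5: prey: 46+23-22=47; pred: 24+11-7=28
Step 6: prey: 47+23-26=44; pred: 28+13-8=33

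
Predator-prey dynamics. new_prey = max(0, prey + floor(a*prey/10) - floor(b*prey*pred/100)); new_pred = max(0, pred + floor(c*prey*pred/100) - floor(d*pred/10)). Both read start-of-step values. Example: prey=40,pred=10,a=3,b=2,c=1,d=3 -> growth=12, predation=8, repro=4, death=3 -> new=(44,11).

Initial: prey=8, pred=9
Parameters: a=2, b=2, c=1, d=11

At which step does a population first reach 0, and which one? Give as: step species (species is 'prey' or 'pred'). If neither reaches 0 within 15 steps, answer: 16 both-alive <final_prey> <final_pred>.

Answer: 1 pred

Derivation:
Step 1: prey: 8+1-1=8; pred: 9+0-9=0
First extinction: pred at step 1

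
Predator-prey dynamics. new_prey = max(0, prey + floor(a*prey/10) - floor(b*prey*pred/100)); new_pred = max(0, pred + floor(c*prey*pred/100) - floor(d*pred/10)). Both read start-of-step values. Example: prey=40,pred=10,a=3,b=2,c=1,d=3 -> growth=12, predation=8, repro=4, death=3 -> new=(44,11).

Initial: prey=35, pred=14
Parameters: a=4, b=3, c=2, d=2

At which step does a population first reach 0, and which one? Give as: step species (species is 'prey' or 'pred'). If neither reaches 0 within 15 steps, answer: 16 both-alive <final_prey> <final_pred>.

Answer: 5 prey

Derivation:
Step 1: prey: 35+14-14=35; pred: 14+9-2=21
Step 2: prey: 35+14-22=27; pred: 21+14-4=31
Step 3: prey: 27+10-25=12; pred: 31+16-6=41
Step 4: prey: 12+4-14=2; pred: 41+9-8=42
Step 5: prey: 2+0-2=0; pred: 42+1-8=35
First extinction: prey at step 5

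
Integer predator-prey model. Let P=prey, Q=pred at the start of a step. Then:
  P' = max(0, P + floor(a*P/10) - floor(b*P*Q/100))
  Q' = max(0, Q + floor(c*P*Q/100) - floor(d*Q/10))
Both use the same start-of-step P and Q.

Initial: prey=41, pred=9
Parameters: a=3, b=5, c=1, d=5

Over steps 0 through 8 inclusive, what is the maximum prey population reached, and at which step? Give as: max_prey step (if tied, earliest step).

Step 1: prey: 41+12-18=35; pred: 9+3-4=8
Step 2: prey: 35+10-14=31; pred: 8+2-4=6
Step 3: prey: 31+9-9=31; pred: 6+1-3=4
Step 4: prey: 31+9-6=34; pred: 4+1-2=3
Step 5: prey: 34+10-5=39; pred: 3+1-1=3
Step 6: prey: 39+11-5=45; pred: 3+1-1=3
Step 7: prey: 45+13-6=52; pred: 3+1-1=3
Step 8: prey: 52+15-7=60; pred: 3+1-1=3
Max prey = 60 at step 8

Answer: 60 8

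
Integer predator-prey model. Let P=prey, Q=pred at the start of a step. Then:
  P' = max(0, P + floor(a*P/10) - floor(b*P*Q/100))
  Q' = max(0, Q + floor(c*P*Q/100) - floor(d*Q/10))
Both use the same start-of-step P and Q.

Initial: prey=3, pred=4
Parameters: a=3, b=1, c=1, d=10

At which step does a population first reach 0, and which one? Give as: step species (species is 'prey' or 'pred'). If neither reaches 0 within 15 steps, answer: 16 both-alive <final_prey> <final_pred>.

Step 1: prey: 3+0-0=3; pred: 4+0-4=0
First extinction: pred at step 1

Answer: 1 pred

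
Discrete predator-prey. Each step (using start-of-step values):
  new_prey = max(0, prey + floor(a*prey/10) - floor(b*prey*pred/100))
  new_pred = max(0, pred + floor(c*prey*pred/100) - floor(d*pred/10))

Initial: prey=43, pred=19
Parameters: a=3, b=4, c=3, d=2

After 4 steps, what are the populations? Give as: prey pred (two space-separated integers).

Answer: 0 39

Derivation:
Step 1: prey: 43+12-32=23; pred: 19+24-3=40
Step 2: prey: 23+6-36=0; pred: 40+27-8=59
Step 3: prey: 0+0-0=0; pred: 59+0-11=48
Step 4: prey: 0+0-0=0; pred: 48+0-9=39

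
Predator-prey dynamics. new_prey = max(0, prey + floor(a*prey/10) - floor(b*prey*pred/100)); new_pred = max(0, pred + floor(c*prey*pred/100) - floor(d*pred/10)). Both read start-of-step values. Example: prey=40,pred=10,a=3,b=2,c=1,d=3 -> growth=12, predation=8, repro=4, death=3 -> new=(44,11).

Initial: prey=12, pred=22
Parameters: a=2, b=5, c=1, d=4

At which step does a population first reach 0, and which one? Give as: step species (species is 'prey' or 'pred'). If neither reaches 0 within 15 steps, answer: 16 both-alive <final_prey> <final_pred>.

Step 1: prey: 12+2-13=1; pred: 22+2-8=16
Step 2: prey: 1+0-0=1; pred: 16+0-6=10
Step 3: prey: 1+0-0=1; pred: 10+0-4=6
Step 4: prey: 1+0-0=1; pred: 6+0-2=4
Step 5: prey: 1+0-0=1; pred: 4+0-1=3
Step 6: prey: 1+0-0=1; pred: 3+0-1=2
Step 7: prey: 1+0-0=1; pred: 2+0-0=2
Steps 8-15: state stable at prey=1, pred=2 (no change)
No extinction within 15 steps

Answer: 16 both-alive 1 2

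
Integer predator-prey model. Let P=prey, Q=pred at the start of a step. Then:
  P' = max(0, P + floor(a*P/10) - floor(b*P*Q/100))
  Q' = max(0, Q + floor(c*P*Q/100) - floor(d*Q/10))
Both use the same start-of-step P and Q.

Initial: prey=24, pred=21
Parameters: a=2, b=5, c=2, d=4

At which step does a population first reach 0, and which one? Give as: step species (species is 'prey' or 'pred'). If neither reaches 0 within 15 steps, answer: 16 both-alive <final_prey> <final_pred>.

Step 1: prey: 24+4-25=3; pred: 21+10-8=23
Step 2: prey: 3+0-3=0; pred: 23+1-9=15
First extinction: prey at step 2

Answer: 2 prey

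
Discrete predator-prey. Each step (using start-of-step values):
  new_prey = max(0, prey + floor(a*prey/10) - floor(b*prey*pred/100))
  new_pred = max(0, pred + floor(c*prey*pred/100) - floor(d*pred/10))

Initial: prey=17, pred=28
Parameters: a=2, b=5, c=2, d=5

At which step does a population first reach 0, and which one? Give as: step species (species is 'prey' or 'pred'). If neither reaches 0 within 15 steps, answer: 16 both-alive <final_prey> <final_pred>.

Step 1: prey: 17+3-23=0; pred: 28+9-14=23
First extinction: prey at step 1

Answer: 1 prey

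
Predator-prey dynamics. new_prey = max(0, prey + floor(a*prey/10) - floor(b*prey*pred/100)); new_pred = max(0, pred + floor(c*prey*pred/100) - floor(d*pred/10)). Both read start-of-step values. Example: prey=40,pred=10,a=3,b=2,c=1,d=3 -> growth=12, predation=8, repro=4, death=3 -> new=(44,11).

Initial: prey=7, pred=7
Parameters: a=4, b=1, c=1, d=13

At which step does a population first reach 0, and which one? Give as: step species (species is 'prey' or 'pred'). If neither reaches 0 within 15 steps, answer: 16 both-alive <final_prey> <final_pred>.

Step 1: prey: 7+2-0=9; pred: 7+0-9=0
First extinction: pred at step 1

Answer: 1 pred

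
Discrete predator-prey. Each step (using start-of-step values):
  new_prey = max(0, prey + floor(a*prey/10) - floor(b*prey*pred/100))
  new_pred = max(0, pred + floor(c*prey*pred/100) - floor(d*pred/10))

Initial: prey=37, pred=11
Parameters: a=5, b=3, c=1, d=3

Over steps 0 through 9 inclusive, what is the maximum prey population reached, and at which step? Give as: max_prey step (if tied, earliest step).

Answer: 54 4

Derivation:
Step 1: prey: 37+18-12=43; pred: 11+4-3=12
Step 2: prey: 43+21-15=49; pred: 12+5-3=14
Step 3: prey: 49+24-20=53; pred: 14+6-4=16
Step 4: prey: 53+26-25=54; pred: 16+8-4=20
Step 5: prey: 54+27-32=49; pred: 20+10-6=24
Step 6: prey: 49+24-35=38; pred: 24+11-7=28
Step 7: prey: 38+19-31=26; pred: 28+10-8=30
Step 8: prey: 26+13-23=16; pred: 30+7-9=28
Step 9: prey: 16+8-13=11; pred: 28+4-8=24
Max prey = 54 at step 4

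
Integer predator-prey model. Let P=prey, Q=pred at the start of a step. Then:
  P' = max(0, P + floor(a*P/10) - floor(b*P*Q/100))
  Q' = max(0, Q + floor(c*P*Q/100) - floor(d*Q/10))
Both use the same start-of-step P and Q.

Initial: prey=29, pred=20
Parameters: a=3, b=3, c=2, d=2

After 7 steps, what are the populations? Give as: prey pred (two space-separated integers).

Step 1: prey: 29+8-17=20; pred: 20+11-4=27
Step 2: prey: 20+6-16=10; pred: 27+10-5=32
Step 3: prey: 10+3-9=4; pred: 32+6-6=32
Step 4: prey: 4+1-3=2; pred: 32+2-6=28
Step 5: prey: 2+0-1=1; pred: 28+1-5=24
Step 6: prey: 1+0-0=1; pred: 24+0-4=20
Step 7: prey: 1+0-0=1; pred: 20+0-4=16

Answer: 1 16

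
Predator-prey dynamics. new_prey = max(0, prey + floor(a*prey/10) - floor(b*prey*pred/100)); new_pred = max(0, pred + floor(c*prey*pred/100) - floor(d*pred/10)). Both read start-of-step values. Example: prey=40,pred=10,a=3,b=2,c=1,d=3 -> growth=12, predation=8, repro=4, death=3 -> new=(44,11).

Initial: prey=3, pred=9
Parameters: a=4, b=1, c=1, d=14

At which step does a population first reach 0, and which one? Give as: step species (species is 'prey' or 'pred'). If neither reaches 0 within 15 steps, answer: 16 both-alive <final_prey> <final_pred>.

Step 1: prey: 3+1-0=4; pred: 9+0-12=0
First extinction: pred at step 1

Answer: 1 pred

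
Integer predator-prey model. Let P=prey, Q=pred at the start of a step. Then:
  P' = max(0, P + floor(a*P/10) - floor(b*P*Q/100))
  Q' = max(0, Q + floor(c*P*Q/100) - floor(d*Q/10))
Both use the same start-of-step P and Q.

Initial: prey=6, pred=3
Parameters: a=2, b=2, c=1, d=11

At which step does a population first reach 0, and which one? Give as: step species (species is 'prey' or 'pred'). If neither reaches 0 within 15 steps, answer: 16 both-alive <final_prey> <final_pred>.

Answer: 1 pred

Derivation:
Step 1: prey: 6+1-0=7; pred: 3+0-3=0
First extinction: pred at step 1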